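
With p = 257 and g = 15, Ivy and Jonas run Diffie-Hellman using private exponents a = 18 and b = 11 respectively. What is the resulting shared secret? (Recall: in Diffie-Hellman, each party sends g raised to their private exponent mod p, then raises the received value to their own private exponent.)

128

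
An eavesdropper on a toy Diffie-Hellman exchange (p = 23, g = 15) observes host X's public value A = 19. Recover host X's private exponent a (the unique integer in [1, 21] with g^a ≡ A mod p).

19

Try successive powers of 15 modulo 23:
15^1 ≡ 15
15^2 ≡ 18
15^3 ≡ 17
15^4 ≡ 2
15^5 ≡ 7
15^6 ≡ 13
15^7 ≡ 11
15^8 ≡ 4
15^9 ≡ 14
15^10 ≡ 3
15^11 ≡ 22
15^12 ≡ 8
15^13 ≡ 5
15^14 ≡ 6
15^15 ≡ 21
15^16 ≡ 16
15^17 ≡ 10
15^18 ≡ 12
15^19 ≡ 19
Found: a = 19.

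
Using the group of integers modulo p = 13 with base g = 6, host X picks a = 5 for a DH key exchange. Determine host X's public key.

2

Public value = 6^5 mod 13.
6^1 ≡ 6 (mod 13)
6^2 = (6^1)^2 ≡ 6^2 = 36 ≡ 10 (mod 13)
6^4 = (6^2)^2 ≡ 10^2 = 100 ≡ 9 (mod 13)
6^5 = 6^4 · 6^1 ≡ 9 · 6 ≡ 2 (mod 13).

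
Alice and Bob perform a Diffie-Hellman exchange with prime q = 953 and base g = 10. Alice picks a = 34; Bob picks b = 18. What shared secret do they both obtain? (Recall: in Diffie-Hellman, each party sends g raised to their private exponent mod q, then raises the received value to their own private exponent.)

445

Alice sends A = g^a mod q = 10^34 mod 953.
10^1 ≡ 10 (mod 953)
10^2 = (10^1)^2 ≡ 10^2 = 100 ≡ 100 (mod 953)
10^4 = (10^2)^2 ≡ 100^2 = 10000 ≡ 470 (mod 953)
10^8 = (10^4)^2 ≡ 470^2 = 220900 ≡ 757 (mod 953)
10^16 = (10^8)^2 ≡ 757^2 = 573049 ≡ 296 (mod 953)
10^32 = (10^16)^2 ≡ 296^2 = 87616 ≡ 893 (mod 953)
10^34 = 10^32 · 10^2 ≡ 893 · 100 ≡ 671 (mod 953).
So A = 671. Bob then computes K = A^b mod q = 671^18 mod 953.
671^1 ≡ 671 (mod 953)
671^2 = (671^1)^2 ≡ 671^2 = 450241 ≡ 425 (mod 953)
671^4 = (671^2)^2 ≡ 425^2 = 180625 ≡ 508 (mod 953)
671^8 = (671^4)^2 ≡ 508^2 = 258064 ≡ 754 (mod 953)
671^16 = (671^8)^2 ≡ 754^2 = 568516 ≡ 528 (mod 953)
671^18 = 671^16 · 671^2 ≡ 528 · 425 ≡ 445 (mod 953).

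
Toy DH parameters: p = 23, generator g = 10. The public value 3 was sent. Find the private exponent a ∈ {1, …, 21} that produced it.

20

Try successive powers of 10 modulo 23:
10^1 ≡ 10
10^2 ≡ 8
10^3 ≡ 11
10^4 ≡ 18
10^5 ≡ 19
10^6 ≡ 6
10^7 ≡ 14
10^8 ≡ 2
10^9 ≡ 20
10^10 ≡ 16
10^11 ≡ 22
10^12 ≡ 13
10^13 ≡ 15
10^14 ≡ 12
10^15 ≡ 5
10^16 ≡ 4
10^17 ≡ 17
10^18 ≡ 9
10^19 ≡ 21
10^20 ≡ 3
Found: a = 20.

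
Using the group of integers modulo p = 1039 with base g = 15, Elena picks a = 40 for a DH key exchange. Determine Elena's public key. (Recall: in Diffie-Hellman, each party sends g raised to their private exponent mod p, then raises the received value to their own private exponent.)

928

Public value = 15^40 mod 1039.
15^1 ≡ 15 (mod 1039)
15^2 = (15^1)^2 ≡ 15^2 = 225 ≡ 225 (mod 1039)
15^4 = (15^2)^2 ≡ 225^2 = 50625 ≡ 753 (mod 1039)
15^8 = (15^4)^2 ≡ 753^2 = 567009 ≡ 754 (mod 1039)
15^16 = (15^8)^2 ≡ 754^2 = 568516 ≡ 183 (mod 1039)
15^32 = (15^16)^2 ≡ 183^2 = 33489 ≡ 241 (mod 1039)
15^40 = 15^32 · 15^8 ≡ 241 · 754 ≡ 928 (mod 1039).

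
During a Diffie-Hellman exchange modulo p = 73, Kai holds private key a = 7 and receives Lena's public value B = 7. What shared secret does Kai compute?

30

Shared key K = 7^7 mod 73.
7^1 ≡ 7 (mod 73)
7^2 = (7^1)^2 ≡ 7^2 = 49 ≡ 49 (mod 73)
7^4 = (7^2)^2 ≡ 49^2 = 2401 ≡ 65 (mod 73)
7^7 = 7^4 · 7^2 · 7^1 ≡ 65 · 49 · 7 ≡ 30 (mod 73).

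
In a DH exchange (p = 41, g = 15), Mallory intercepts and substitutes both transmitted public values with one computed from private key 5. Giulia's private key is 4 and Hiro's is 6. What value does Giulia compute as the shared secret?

Giulia receives Mallory's public value M = 15^5 mod 41 instead of the honest one.
15^1 ≡ 15 (mod 41)
15^2 = (15^1)^2 ≡ 15^2 = 225 ≡ 20 (mod 41)
15^4 = (15^2)^2 ≡ 20^2 = 400 ≡ 31 (mod 41)
15^5 = 15^4 · 15^1 ≡ 31 · 15 ≡ 14 (mod 41).
So M = 14. Giulia computes K = M^4 mod 41.
14^1 ≡ 14 (mod 41)
14^2 = (14^1)^2 ≡ 14^2 = 196 ≡ 32 (mod 41)
14^4 = (14^2)^2 ≡ 32^2 = 1024 ≡ 40 (mod 41)

40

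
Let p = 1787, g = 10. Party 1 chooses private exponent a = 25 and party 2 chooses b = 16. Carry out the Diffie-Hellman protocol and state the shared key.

734

Party 1 sends A = g^a mod p = 10^25 mod 1787.
10^1 ≡ 10 (mod 1787)
10^2 = (10^1)^2 ≡ 10^2 = 100 ≡ 100 (mod 1787)
10^4 = (10^2)^2 ≡ 100^2 = 10000 ≡ 1065 (mod 1787)
10^8 = (10^4)^2 ≡ 1065^2 = 1134225 ≡ 1267 (mod 1787)
10^16 = (10^8)^2 ≡ 1267^2 = 1605289 ≡ 563 (mod 1787)
10^25 = 10^16 · 10^8 · 10^1 ≡ 563 · 1267 · 10 ≡ 1293 (mod 1787).
So A = 1293. Party 2 then computes K = A^b mod p = 1293^16 mod 1787.
1293^1 ≡ 1293 (mod 1787)
1293^2 = (1293^1)^2 ≡ 1293^2 = 1671849 ≡ 1004 (mod 1787)
1293^4 = (1293^2)^2 ≡ 1004^2 = 1008016 ≡ 148 (mod 1787)
1293^8 = (1293^4)^2 ≡ 148^2 = 21904 ≡ 460 (mod 1787)
1293^16 = (1293^8)^2 ≡ 460^2 = 211600 ≡ 734 (mod 1787)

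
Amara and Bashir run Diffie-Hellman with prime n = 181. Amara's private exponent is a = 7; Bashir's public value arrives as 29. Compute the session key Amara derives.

Shared key K = 29^7 mod 181.
29^1 ≡ 29 (mod 181)
29^2 = (29^1)^2 ≡ 29^2 = 841 ≡ 117 (mod 181)
29^4 = (29^2)^2 ≡ 117^2 = 13689 ≡ 114 (mod 181)
29^7 = 29^4 · 29^2 · 29^1 ≡ 114 · 117 · 29 ≡ 5 (mod 181).

5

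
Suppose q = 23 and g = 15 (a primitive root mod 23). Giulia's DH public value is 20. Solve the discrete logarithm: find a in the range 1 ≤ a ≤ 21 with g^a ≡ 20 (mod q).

21

Try successive powers of 15 modulo 23:
15^1 ≡ 15
15^2 ≡ 18
15^3 ≡ 17
15^4 ≡ 2
15^5 ≡ 7
15^6 ≡ 13
15^7 ≡ 11
15^8 ≡ 4
15^9 ≡ 14
15^10 ≡ 3
15^11 ≡ 22
15^12 ≡ 8
15^13 ≡ 5
15^14 ≡ 6
15^15 ≡ 21
15^16 ≡ 16
15^17 ≡ 10
15^18 ≡ 12
15^19 ≡ 19
15^20 ≡ 9
15^21 ≡ 20
Found: a = 21.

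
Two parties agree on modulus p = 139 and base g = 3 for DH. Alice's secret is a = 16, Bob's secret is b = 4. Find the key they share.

Bob sends B = g^b mod p = 3^4 mod 139.
3^1 ≡ 3 (mod 139)
3^2 = (3^1)^2 ≡ 3^2 = 9 ≡ 9 (mod 139)
3^4 = (3^2)^2 ≡ 9^2 = 81 ≡ 81 (mod 139)
So B = 81. Alice then computes K = B^a mod p = 81^16 mod 139.
81^1 ≡ 81 (mod 139)
81^2 = (81^1)^2 ≡ 81^2 = 6561 ≡ 28 (mod 139)
81^4 = (81^2)^2 ≡ 28^2 = 784 ≡ 89 (mod 139)
81^8 = (81^4)^2 ≡ 89^2 = 7921 ≡ 137 (mod 139)
81^16 = (81^8)^2 ≡ 137^2 = 18769 ≡ 4 (mod 139)

4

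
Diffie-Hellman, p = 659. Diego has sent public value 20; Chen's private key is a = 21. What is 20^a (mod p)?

225

Shared key K = 20^21 mod 659.
20^1 ≡ 20 (mod 659)
20^2 = (20^1)^2 ≡ 20^2 = 400 ≡ 400 (mod 659)
20^4 = (20^2)^2 ≡ 400^2 = 160000 ≡ 522 (mod 659)
20^8 = (20^4)^2 ≡ 522^2 = 272484 ≡ 317 (mod 659)
20^16 = (20^8)^2 ≡ 317^2 = 100489 ≡ 321 (mod 659)
20^21 = 20^16 · 20^4 · 20^1 ≡ 321 · 522 · 20 ≡ 225 (mod 659).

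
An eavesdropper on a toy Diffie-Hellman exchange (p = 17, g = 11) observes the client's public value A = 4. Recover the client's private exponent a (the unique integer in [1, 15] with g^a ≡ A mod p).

Try successive powers of 11 modulo 17:
11^1 ≡ 11
11^2 ≡ 2
11^3 ≡ 5
11^4 ≡ 4
Found: a = 4.

4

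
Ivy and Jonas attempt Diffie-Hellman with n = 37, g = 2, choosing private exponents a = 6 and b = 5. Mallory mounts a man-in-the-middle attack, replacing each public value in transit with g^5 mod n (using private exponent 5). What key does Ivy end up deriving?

Ivy receives Mallory's public value M = 2^5 mod 37 instead of the honest one.
2^1 ≡ 2 (mod 37)
2^2 = (2^1)^2 ≡ 2^2 = 4 ≡ 4 (mod 37)
2^4 = (2^2)^2 ≡ 4^2 = 16 ≡ 16 (mod 37)
2^5 = 2^4 · 2^1 ≡ 16 · 2 ≡ 32 (mod 37).
So M = 32. Ivy computes K = M^6 mod 37.
32^1 ≡ 32 (mod 37)
32^2 = (32^1)^2 ≡ 32^2 = 1024 ≡ 25 (mod 37)
32^4 = (32^2)^2 ≡ 25^2 = 625 ≡ 33 (mod 37)
32^6 = 32^4 · 32^2 ≡ 33 · 25 ≡ 11 (mod 37).

11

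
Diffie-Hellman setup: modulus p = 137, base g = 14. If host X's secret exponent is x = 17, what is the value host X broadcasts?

136

Public value = 14^17 mod 137.
14^1 ≡ 14 (mod 137)
14^2 = (14^1)^2 ≡ 14^2 = 196 ≡ 59 (mod 137)
14^4 = (14^2)^2 ≡ 59^2 = 3481 ≡ 56 (mod 137)
14^8 = (14^4)^2 ≡ 56^2 = 3136 ≡ 122 (mod 137)
14^16 = (14^8)^2 ≡ 122^2 = 14884 ≡ 88 (mod 137)
14^17 = 14^16 · 14^1 ≡ 88 · 14 ≡ 136 (mod 137).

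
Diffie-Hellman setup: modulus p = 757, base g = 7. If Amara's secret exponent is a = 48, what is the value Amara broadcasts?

357

Public value = 7^48 mod 757.
7^1 ≡ 7 (mod 757)
7^2 = (7^1)^2 ≡ 7^2 = 49 ≡ 49 (mod 757)
7^4 = (7^2)^2 ≡ 49^2 = 2401 ≡ 130 (mod 757)
7^8 = (7^4)^2 ≡ 130^2 = 16900 ≡ 246 (mod 757)
7^16 = (7^8)^2 ≡ 246^2 = 60516 ≡ 713 (mod 757)
7^32 = (7^16)^2 ≡ 713^2 = 508369 ≡ 422 (mod 757)
7^48 = 7^32 · 7^16 ≡ 422 · 713 ≡ 357 (mod 757).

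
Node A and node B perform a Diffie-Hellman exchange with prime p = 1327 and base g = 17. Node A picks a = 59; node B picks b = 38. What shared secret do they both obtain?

173

Node A sends A = g^a mod p = 17^59 mod 1327.
17^1 ≡ 17 (mod 1327)
17^2 = (17^1)^2 ≡ 17^2 = 289 ≡ 289 (mod 1327)
17^4 = (17^2)^2 ≡ 289^2 = 83521 ≡ 1247 (mod 1327)
17^8 = (17^4)^2 ≡ 1247^2 = 1555009 ≡ 1092 (mod 1327)
17^16 = (17^8)^2 ≡ 1092^2 = 1192464 ≡ 818 (mod 1327)
17^32 = (17^16)^2 ≡ 818^2 = 669124 ≡ 316 (mod 1327)
17^59 = 17^32 · 17^16 · 17^8 · 17^2 · 17^1 ≡ 316 · 818 · 1092 · 289 · 17 ≡ 754 (mod 1327).
So A = 754. Node B then computes K = A^b mod p = 754^38 mod 1327.
754^1 ≡ 754 (mod 1327)
754^2 = (754^1)^2 ≡ 754^2 = 568516 ≡ 560 (mod 1327)
754^4 = (754^2)^2 ≡ 560^2 = 313600 ≡ 428 (mod 1327)
754^8 = (754^4)^2 ≡ 428^2 = 183184 ≡ 58 (mod 1327)
754^16 = (754^8)^2 ≡ 58^2 = 3364 ≡ 710 (mod 1327)
754^32 = (754^16)^2 ≡ 710^2 = 504100 ≡ 1167 (mod 1327)
754^38 = 754^32 · 754^4 · 754^2 ≡ 1167 · 428 · 560 ≡ 173 (mod 1327).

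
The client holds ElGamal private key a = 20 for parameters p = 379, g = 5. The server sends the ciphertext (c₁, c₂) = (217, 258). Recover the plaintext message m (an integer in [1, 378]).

273

Shared mask s = c₁^a mod p = 217^20 mod 379.
217^1 ≡ 217 (mod 379)
217^2 = (217^1)^2 ≡ 217^2 = 47089 ≡ 93 (mod 379)
217^4 = (217^2)^2 ≡ 93^2 = 8649 ≡ 311 (mod 379)
217^8 = (217^4)^2 ≡ 311^2 = 96721 ≡ 76 (mod 379)
217^16 = (217^8)^2 ≡ 76^2 = 5776 ≡ 91 (mod 379)
217^20 = 217^16 · 217^4 ≡ 91 · 311 ≡ 255 (mod 379).
So s = 255; s⁻¹ ≡ 217 (mod 379).
m = c₂ · s⁻¹ mod 379 = 258 · 217 mod 379 = 273.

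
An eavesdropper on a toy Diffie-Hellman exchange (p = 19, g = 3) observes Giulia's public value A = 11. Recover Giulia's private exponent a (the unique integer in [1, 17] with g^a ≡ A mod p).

Try successive powers of 3 modulo 19:
3^1 ≡ 3
3^2 ≡ 9
3^3 ≡ 8
3^4 ≡ 5
3^5 ≡ 15
3^6 ≡ 7
3^7 ≡ 2
3^8 ≡ 6
3^9 ≡ 18
3^10 ≡ 16
3^11 ≡ 10
3^12 ≡ 11
Found: a = 12.

12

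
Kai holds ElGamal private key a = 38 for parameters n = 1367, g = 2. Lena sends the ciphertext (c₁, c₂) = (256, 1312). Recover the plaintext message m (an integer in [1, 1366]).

Shared mask s = c₁^a mod n = 256^38 mod 1367.
256^1 ≡ 256 (mod 1367)
256^2 = (256^1)^2 ≡ 256^2 = 65536 ≡ 1287 (mod 1367)
256^4 = (256^2)^2 ≡ 1287^2 = 1656369 ≡ 932 (mod 1367)
256^8 = (256^4)^2 ≡ 932^2 = 868624 ≡ 579 (mod 1367)
256^16 = (256^8)^2 ≡ 579^2 = 335241 ≡ 326 (mod 1367)
256^32 = (256^16)^2 ≡ 326^2 = 106276 ≡ 1017 (mod 1367)
256^38 = 256^32 · 256^4 · 256^2 ≡ 1017 · 932 · 1287 ≡ 1337 (mod 1367).
So s = 1337; s⁻¹ ≡ 1048 (mod 1367).
m = c₂ · s⁻¹ mod 1367 = 1312 · 1048 mod 1367 = 1141.

1141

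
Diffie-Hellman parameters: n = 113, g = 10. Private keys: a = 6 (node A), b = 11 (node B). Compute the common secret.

Node A sends A = g^a mod n = 10^6 mod 113.
10^1 ≡ 10 (mod 113)
10^2 = (10^1)^2 ≡ 10^2 = 100 ≡ 100 (mod 113)
10^4 = (10^2)^2 ≡ 100^2 = 10000 ≡ 56 (mod 113)
10^6 = 10^4 · 10^2 ≡ 56 · 100 ≡ 63 (mod 113).
So A = 63. Node B then computes K = A^b mod n = 63^11 mod 113.
63^1 ≡ 63 (mod 113)
63^2 = (63^1)^2 ≡ 63^2 = 3969 ≡ 14 (mod 113)
63^4 = (63^2)^2 ≡ 14^2 = 196 ≡ 83 (mod 113)
63^8 = (63^4)^2 ≡ 83^2 = 6889 ≡ 109 (mod 113)
63^11 = 63^8 · 63^2 · 63^1 ≡ 109 · 14 · 63 ≡ 88 (mod 113).

88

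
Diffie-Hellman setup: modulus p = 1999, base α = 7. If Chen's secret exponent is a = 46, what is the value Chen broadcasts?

Public value = 7^{46} \pmod{1999}.
7^1 ≡ 7 (mod 1999)
7^2 = (7^1)^2 ≡ 7^2 = 49 ≡ 49 (mod 1999)
7^4 = (7^2)^2 ≡ 49^2 = 2401 ≡ 402 (mod 1999)
7^8 = (7^4)^2 ≡ 402^2 = 161604 ≡ 1684 (mod 1999)
7^16 = (7^8)^2 ≡ 1684^2 = 2835856 ≡ 1274 (mod 1999)
7^32 = (7^16)^2 ≡ 1274^2 = 1623076 ≡ 1887 (mod 1999)
7^46 = 7^32 · 7^8 · 7^4 · 7^2 ≡ 1887 · 1684 · 402 · 49 ≡ 1086 (mod 1999).

1086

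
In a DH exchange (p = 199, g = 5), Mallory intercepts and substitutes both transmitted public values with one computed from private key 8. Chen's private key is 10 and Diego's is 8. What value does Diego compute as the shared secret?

8

Diego receives Mallory's public value M = 5^8 mod 199 instead of the honest one.
5^1 ≡ 5 (mod 199)
5^2 = (5^1)^2 ≡ 5^2 = 25 ≡ 25 (mod 199)
5^4 = (5^2)^2 ≡ 25^2 = 625 ≡ 28 (mod 199)
5^8 = (5^4)^2 ≡ 28^2 = 784 ≡ 187 (mod 199)
So M = 187. Diego computes K = M^8 mod 199.
187^1 ≡ 187 (mod 199)
187^2 = (187^1)^2 ≡ 187^2 = 34969 ≡ 144 (mod 199)
187^4 = (187^2)^2 ≡ 144^2 = 20736 ≡ 40 (mod 199)
187^8 = (187^4)^2 ≡ 40^2 = 1600 ≡ 8 (mod 199)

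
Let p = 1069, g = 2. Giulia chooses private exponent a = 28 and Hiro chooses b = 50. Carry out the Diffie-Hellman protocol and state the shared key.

Hiro sends B = g^b mod p = 2^50 mod 1069.
2^1 ≡ 2 (mod 1069)
2^2 = (2^1)^2 ≡ 2^2 = 4 ≡ 4 (mod 1069)
2^4 = (2^2)^2 ≡ 4^2 = 16 ≡ 16 (mod 1069)
2^8 = (2^4)^2 ≡ 16^2 = 256 ≡ 256 (mod 1069)
2^16 = (2^8)^2 ≡ 256^2 = 65536 ≡ 327 (mod 1069)
2^32 = (2^16)^2 ≡ 327^2 = 106929 ≡ 29 (mod 1069)
2^50 = 2^32 · 2^16 · 2^2 ≡ 29 · 327 · 4 ≡ 517 (mod 1069).
So B = 517. Giulia then computes K = B^a mod p = 517^28 mod 1069.
517^1 ≡ 517 (mod 1069)
517^2 = (517^1)^2 ≡ 517^2 = 267289 ≡ 39 (mod 1069)
517^4 = (517^2)^2 ≡ 39^2 = 1521 ≡ 452 (mod 1069)
517^8 = (517^4)^2 ≡ 452^2 = 204304 ≡ 125 (mod 1069)
517^16 = (517^8)^2 ≡ 125^2 = 15625 ≡ 659 (mod 1069)
517^28 = 517^16 · 517^8 · 517^4 ≡ 659 · 125 · 452 ≡ 230 (mod 1069).

230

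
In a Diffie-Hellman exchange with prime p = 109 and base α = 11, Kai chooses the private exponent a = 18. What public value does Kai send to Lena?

Public value = 11^18 mod 109.
11^1 ≡ 11 (mod 109)
11^2 = (11^1)^2 ≡ 11^2 = 121 ≡ 12 (mod 109)
11^4 = (11^2)^2 ≡ 12^2 = 144 ≡ 35 (mod 109)
11^8 = (11^4)^2 ≡ 35^2 = 1225 ≡ 26 (mod 109)
11^16 = (11^8)^2 ≡ 26^2 = 676 ≡ 22 (mod 109)
11^18 = 11^16 · 11^2 ≡ 22 · 12 ≡ 46 (mod 109).

46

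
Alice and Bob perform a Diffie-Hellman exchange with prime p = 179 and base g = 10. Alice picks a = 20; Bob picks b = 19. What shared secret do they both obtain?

Bob sends B = g^b mod p = 10^19 mod 179.
10^1 ≡ 10 (mod 179)
10^2 = (10^1)^2 ≡ 10^2 = 100 ≡ 100 (mod 179)
10^4 = (10^2)^2 ≡ 100^2 = 10000 ≡ 155 (mod 179)
10^8 = (10^4)^2 ≡ 155^2 = 24025 ≡ 39 (mod 179)
10^16 = (10^8)^2 ≡ 39^2 = 1521 ≡ 89 (mod 179)
10^19 = 10^16 · 10^2 · 10^1 ≡ 89 · 100 · 10 ≡ 37 (mod 179).
So B = 37. Alice then computes K = B^a mod p = 37^20 mod 179.
37^1 ≡ 37 (mod 179)
37^2 = (37^1)^2 ≡ 37^2 = 1369 ≡ 116 (mod 179)
37^4 = (37^2)^2 ≡ 116^2 = 13456 ≡ 31 (mod 179)
37^8 = (37^4)^2 ≡ 31^2 = 961 ≡ 66 (mod 179)
37^16 = (37^8)^2 ≡ 66^2 = 4356 ≡ 60 (mod 179)
37^20 = 37^16 · 37^4 ≡ 60 · 31 ≡ 70 (mod 179).

70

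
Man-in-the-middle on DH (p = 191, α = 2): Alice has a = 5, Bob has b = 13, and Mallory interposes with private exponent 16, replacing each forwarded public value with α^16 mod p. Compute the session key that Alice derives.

Alice receives Mallory's public value M = 2^16 mod 191 instead of the honest one.
2^1 ≡ 2 (mod 191)
2^2 = (2^1)^2 ≡ 2^2 = 4 ≡ 4 (mod 191)
2^4 = (2^2)^2 ≡ 4^2 = 16 ≡ 16 (mod 191)
2^8 = (2^4)^2 ≡ 16^2 = 256 ≡ 65 (mod 191)
2^16 = (2^8)^2 ≡ 65^2 = 4225 ≡ 23 (mod 191)
So M = 23. Alice computes K = M^5 mod 191.
23^1 ≡ 23 (mod 191)
23^2 = (23^1)^2 ≡ 23^2 = 529 ≡ 147 (mod 191)
23^4 = (23^2)^2 ≡ 147^2 = 21609 ≡ 26 (mod 191)
23^5 = 23^4 · 23^1 ≡ 26 · 23 ≡ 25 (mod 191).

25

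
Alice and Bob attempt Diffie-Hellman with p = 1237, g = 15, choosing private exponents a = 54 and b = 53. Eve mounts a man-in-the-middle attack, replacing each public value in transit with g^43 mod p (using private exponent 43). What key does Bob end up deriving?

Bob receives Eve's public value M = 15^43 mod 1237 instead of the honest one.
15^1 ≡ 15 (mod 1237)
15^2 = (15^1)^2 ≡ 15^2 = 225 ≡ 225 (mod 1237)
15^4 = (15^2)^2 ≡ 225^2 = 50625 ≡ 1145 (mod 1237)
15^8 = (15^4)^2 ≡ 1145^2 = 1311025 ≡ 1042 (mod 1237)
15^16 = (15^8)^2 ≡ 1042^2 = 1085764 ≡ 915 (mod 1237)
15^32 = (15^16)^2 ≡ 915^2 = 837225 ≡ 1013 (mod 1237)
15^43 = 15^32 · 15^8 · 15^2 · 15^1 ≡ 1013 · 1042 · 225 · 15 ≡ 525 (mod 1237).
So M = 525. Bob computes K = M^53 mod 1237.
525^1 ≡ 525 (mod 1237)
525^2 = (525^1)^2 ≡ 525^2 = 275625 ≡ 1011 (mod 1237)
525^4 = (525^2)^2 ≡ 1011^2 = 1022121 ≡ 359 (mod 1237)
525^8 = (525^4)^2 ≡ 359^2 = 128881 ≡ 233 (mod 1237)
525^16 = (525^8)^2 ≡ 233^2 = 54289 ≡ 1098 (mod 1237)
525^32 = (525^16)^2 ≡ 1098^2 = 1205604 ≡ 766 (mod 1237)
525^53 = 525^32 · 525^16 · 525^4 · 525^1 ≡ 766 · 1098 · 359 · 525 ≡ 566 (mod 1237).

566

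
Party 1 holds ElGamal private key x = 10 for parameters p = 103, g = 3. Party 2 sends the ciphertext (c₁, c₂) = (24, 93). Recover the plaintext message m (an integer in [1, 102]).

79

Shared mask s = c₁^x mod p = 24^10 mod 103.
24^1 ≡ 24 (mod 103)
24^2 = (24^1)^2 ≡ 24^2 = 576 ≡ 61 (mod 103)
24^4 = (24^2)^2 ≡ 61^2 = 3721 ≡ 13 (mod 103)
24^8 = (24^4)^2 ≡ 13^2 = 169 ≡ 66 (mod 103)
24^10 = 24^8 · 24^2 ≡ 66 · 61 ≡ 9 (mod 103).
So s = 9; s⁻¹ ≡ 23 (mod 103).
m = c₂ · s⁻¹ mod 103 = 93 · 23 mod 103 = 79.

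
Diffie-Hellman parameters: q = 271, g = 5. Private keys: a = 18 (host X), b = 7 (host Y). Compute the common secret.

242

Host Y sends B = g^b mod q = 5^7 mod 271.
5^1 ≡ 5 (mod 271)
5^2 = (5^1)^2 ≡ 5^2 = 25 ≡ 25 (mod 271)
5^4 = (5^2)^2 ≡ 25^2 = 625 ≡ 83 (mod 271)
5^7 = 5^4 · 5^2 · 5^1 ≡ 83 · 25 · 5 ≡ 77 (mod 271).
So B = 77. Host X then computes K = B^a mod q = 77^18 mod 271.
77^1 ≡ 77 (mod 271)
77^2 = (77^1)^2 ≡ 77^2 = 5929 ≡ 238 (mod 271)
77^4 = (77^2)^2 ≡ 238^2 = 56644 ≡ 5 (mod 271)
77^8 = (77^4)^2 ≡ 5^2 = 25 ≡ 25 (mod 271)
77^16 = (77^8)^2 ≡ 25^2 = 625 ≡ 83 (mod 271)
77^18 = 77^16 · 77^2 ≡ 83 · 238 ≡ 242 (mod 271).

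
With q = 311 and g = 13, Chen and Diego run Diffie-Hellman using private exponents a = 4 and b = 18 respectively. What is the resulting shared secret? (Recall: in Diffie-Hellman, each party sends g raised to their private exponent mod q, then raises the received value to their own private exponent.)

Chen sends A = g^a mod q = 13^4 mod 311.
13^1 ≡ 13 (mod 311)
13^2 = (13^1)^2 ≡ 13^2 = 169 ≡ 169 (mod 311)
13^4 = (13^2)^2 ≡ 169^2 = 28561 ≡ 260 (mod 311)
So A = 260. Diego then computes K = A^b mod q = 260^18 mod 311.
260^1 ≡ 260 (mod 311)
260^2 = (260^1)^2 ≡ 260^2 = 67600 ≡ 113 (mod 311)
260^4 = (260^2)^2 ≡ 113^2 = 12769 ≡ 18 (mod 311)
260^8 = (260^4)^2 ≡ 18^2 = 324 ≡ 13 (mod 311)
260^16 = (260^8)^2 ≡ 13^2 = 169 ≡ 169 (mod 311)
260^18 = 260^16 · 260^2 ≡ 169 · 113 ≡ 126 (mod 311).

126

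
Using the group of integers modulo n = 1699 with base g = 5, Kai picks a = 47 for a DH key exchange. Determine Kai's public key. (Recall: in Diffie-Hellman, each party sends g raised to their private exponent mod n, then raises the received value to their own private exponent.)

Public value = 5^{47} \pmod{1699}.
5^1 ≡ 5 (mod 1699)
5^2 = (5^1)^2 ≡ 5^2 = 25 ≡ 25 (mod 1699)
5^4 = (5^2)^2 ≡ 25^2 = 625 ≡ 625 (mod 1699)
5^8 = (5^4)^2 ≡ 625^2 = 390625 ≡ 1554 (mod 1699)
5^16 = (5^8)^2 ≡ 1554^2 = 2414916 ≡ 637 (mod 1699)
5^32 = (5^16)^2 ≡ 637^2 = 405769 ≡ 1407 (mod 1699)
5^47 = 5^32 · 5^8 · 5^4 · 5^2 · 5^1 ≡ 1407 · 1554 · 625 · 25 · 5 ≡ 517 (mod 1699).

517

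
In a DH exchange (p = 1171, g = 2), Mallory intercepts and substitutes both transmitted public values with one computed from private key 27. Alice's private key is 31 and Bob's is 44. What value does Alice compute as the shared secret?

661

Alice receives Mallory's public value M = 2^27 mod 1171 instead of the honest one.
2^1 ≡ 2 (mod 1171)
2^2 = (2^1)^2 ≡ 2^2 = 4 ≡ 4 (mod 1171)
2^4 = (2^2)^2 ≡ 4^2 = 16 ≡ 16 (mod 1171)
2^8 = (2^4)^2 ≡ 16^2 = 256 ≡ 256 (mod 1171)
2^16 = (2^8)^2 ≡ 256^2 = 65536 ≡ 1131 (mod 1171)
2^27 = 2^16 · 2^8 · 2^2 · 2^1 ≡ 1131 · 256 · 4 · 2 ≡ 50 (mod 1171).
So M = 50. Alice computes K = M^31 mod 1171.
50^1 ≡ 50 (mod 1171)
50^2 = (50^1)^2 ≡ 50^2 = 2500 ≡ 158 (mod 1171)
50^4 = (50^2)^2 ≡ 158^2 = 24964 ≡ 373 (mod 1171)
50^8 = (50^4)^2 ≡ 373^2 = 139129 ≡ 951 (mod 1171)
50^16 = (50^8)^2 ≡ 951^2 = 904401 ≡ 389 (mod 1171)
50^31 = 50^16 · 50^8 · 50^4 · 50^2 · 50^1 ≡ 389 · 951 · 373 · 158 · 50 ≡ 661 (mod 1171).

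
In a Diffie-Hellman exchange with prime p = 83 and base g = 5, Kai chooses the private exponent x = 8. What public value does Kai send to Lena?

Public value = 5^8 mod 83.
5^1 ≡ 5 (mod 83)
5^2 = (5^1)^2 ≡ 5^2 = 25 ≡ 25 (mod 83)
5^4 = (5^2)^2 ≡ 25^2 = 625 ≡ 44 (mod 83)
5^8 = (5^4)^2 ≡ 44^2 = 1936 ≡ 27 (mod 83)

27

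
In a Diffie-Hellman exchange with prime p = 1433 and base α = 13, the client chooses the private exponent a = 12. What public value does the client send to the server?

Public value = 13^12 (mod 1433).
13^1 ≡ 13 (mod 1433)
13^2 = (13^1)^2 ≡ 13^2 = 169 ≡ 169 (mod 1433)
13^4 = (13^2)^2 ≡ 169^2 = 28561 ≡ 1334 (mod 1433)
13^8 = (13^4)^2 ≡ 1334^2 = 1779556 ≡ 1203 (mod 1433)
13^12 = 13^8 · 13^4 ≡ 1203 · 1334 ≡ 1275 (mod 1433).

1275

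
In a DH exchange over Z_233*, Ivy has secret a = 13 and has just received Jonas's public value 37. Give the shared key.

51

Shared key K = 37^13 mod 233.
37^1 ≡ 37 (mod 233)
37^2 = (37^1)^2 ≡ 37^2 = 1369 ≡ 204 (mod 233)
37^4 = (37^2)^2 ≡ 204^2 = 41616 ≡ 142 (mod 233)
37^8 = (37^4)^2 ≡ 142^2 = 20164 ≡ 126 (mod 233)
37^13 = 37^8 · 37^4 · 37^1 ≡ 126 · 142 · 37 ≡ 51 (mod 233).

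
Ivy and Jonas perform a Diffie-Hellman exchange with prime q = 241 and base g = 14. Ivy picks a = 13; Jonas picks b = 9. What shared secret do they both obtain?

Jonas sends B = g^b mod q = 14^9 mod 241.
14^1 ≡ 14 (mod 241)
14^2 = (14^1)^2 ≡ 14^2 = 196 ≡ 196 (mod 241)
14^4 = (14^2)^2 ≡ 196^2 = 38416 ≡ 97 (mod 241)
14^8 = (14^4)^2 ≡ 97^2 = 9409 ≡ 10 (mod 241)
14^9 = 14^8 · 14^1 ≡ 10 · 14 ≡ 140 (mod 241).
So B = 140. Ivy then computes K = B^a mod q = 140^13 mod 241.
140^1 ≡ 140 (mod 241)
140^2 = (140^1)^2 ≡ 140^2 = 19600 ≡ 79 (mod 241)
140^4 = (140^2)^2 ≡ 79^2 = 6241 ≡ 216 (mod 241)
140^8 = (140^4)^2 ≡ 216^2 = 46656 ≡ 143 (mod 241)
140^13 = 140^8 · 140^4 · 140^1 ≡ 143 · 216 · 140 ≡ 57 (mod 241).

57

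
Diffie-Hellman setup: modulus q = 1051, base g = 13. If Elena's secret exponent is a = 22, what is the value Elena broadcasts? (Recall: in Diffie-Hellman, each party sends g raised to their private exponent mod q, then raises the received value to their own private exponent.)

Public value = 13^22 mod 1051.
13^1 ≡ 13 (mod 1051)
13^2 = (13^1)^2 ≡ 13^2 = 169 ≡ 169 (mod 1051)
13^4 = (13^2)^2 ≡ 169^2 = 28561 ≡ 184 (mod 1051)
13^8 = (13^4)^2 ≡ 184^2 = 33856 ≡ 224 (mod 1051)
13^16 = (13^8)^2 ≡ 224^2 = 50176 ≡ 779 (mod 1051)
13^22 = 13^16 · 13^4 · 13^2 ≡ 779 · 184 · 169 ≡ 336 (mod 1051).

336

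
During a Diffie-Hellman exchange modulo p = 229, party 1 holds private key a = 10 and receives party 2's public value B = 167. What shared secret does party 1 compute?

Shared key K = 167^10 mod 229.
167^1 ≡ 167 (mod 229)
167^2 = (167^1)^2 ≡ 167^2 = 27889 ≡ 180 (mod 229)
167^4 = (167^2)^2 ≡ 180^2 = 32400 ≡ 111 (mod 229)
167^8 = (167^4)^2 ≡ 111^2 = 12321 ≡ 184 (mod 229)
167^10 = 167^8 · 167^2 ≡ 184 · 180 ≡ 144 (mod 229).

144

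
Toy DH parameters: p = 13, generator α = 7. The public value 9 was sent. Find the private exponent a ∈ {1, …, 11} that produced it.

4

Try successive powers of 7 modulo 13:
7^1 ≡ 7
7^2 ≡ 10
7^3 ≡ 5
7^4 ≡ 9
Found: a = 4.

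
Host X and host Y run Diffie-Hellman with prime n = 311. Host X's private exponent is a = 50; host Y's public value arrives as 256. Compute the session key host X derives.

234

Shared key K = 256^50 mod 311.
256^1 ≡ 256 (mod 311)
256^2 = (256^1)^2 ≡ 256^2 = 65536 ≡ 226 (mod 311)
256^4 = (256^2)^2 ≡ 226^2 = 51076 ≡ 72 (mod 311)
256^8 = (256^4)^2 ≡ 72^2 = 5184 ≡ 208 (mod 311)
256^16 = (256^8)^2 ≡ 208^2 = 43264 ≡ 35 (mod 311)
256^32 = (256^16)^2 ≡ 35^2 = 1225 ≡ 292 (mod 311)
256^50 = 256^32 · 256^16 · 256^2 ≡ 292 · 35 · 226 ≡ 234 (mod 311).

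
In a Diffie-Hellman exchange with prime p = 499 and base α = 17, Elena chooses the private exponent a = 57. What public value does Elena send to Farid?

432

Public value = 17^57 mod 499.
17^1 ≡ 17 (mod 499)
17^2 = (17^1)^2 ≡ 17^2 = 289 ≡ 289 (mod 499)
17^4 = (17^2)^2 ≡ 289^2 = 83521 ≡ 188 (mod 499)
17^8 = (17^4)^2 ≡ 188^2 = 35344 ≡ 414 (mod 499)
17^16 = (17^8)^2 ≡ 414^2 = 171396 ≡ 239 (mod 499)
17^32 = (17^16)^2 ≡ 239^2 = 57121 ≡ 235 (mod 499)
17^57 = 17^32 · 17^16 · 17^8 · 17^1 ≡ 235 · 239 · 414 · 17 ≡ 432 (mod 499).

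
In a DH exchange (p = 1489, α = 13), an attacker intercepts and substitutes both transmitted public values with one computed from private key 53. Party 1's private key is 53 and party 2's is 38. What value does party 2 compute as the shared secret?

1478

Party 2 receives an attacker's public value M = 13^53 mod 1489 instead of the honest one.
13^1 ≡ 13 (mod 1489)
13^2 = (13^1)^2 ≡ 13^2 = 169 ≡ 169 (mod 1489)
13^4 = (13^2)^2 ≡ 169^2 = 28561 ≡ 270 (mod 1489)
13^8 = (13^4)^2 ≡ 270^2 = 72900 ≡ 1428 (mod 1489)
13^16 = (13^8)^2 ≡ 1428^2 = 2039184 ≡ 743 (mod 1489)
13^32 = (13^16)^2 ≡ 743^2 = 552049 ≡ 1119 (mod 1489)
13^53 = 13^32 · 13^16 · 13^4 · 13^1 ≡ 1119 · 743 · 270 · 13 ≡ 438 (mod 1489).
So M = 438. Party 2 computes K = M^38 mod 1489.
438^1 ≡ 438 (mod 1489)
438^2 = (438^1)^2 ≡ 438^2 = 191844 ≡ 1252 (mod 1489)
438^4 = (438^2)^2 ≡ 1252^2 = 1567504 ≡ 1076 (mod 1489)
438^8 = (438^4)^2 ≡ 1076^2 = 1157776 ≡ 823 (mod 1489)
438^16 = (438^8)^2 ≡ 823^2 = 677329 ≡ 1323 (mod 1489)
438^32 = (438^16)^2 ≡ 1323^2 = 1750329 ≡ 754 (mod 1489)
438^38 = 438^32 · 438^4 · 438^2 ≡ 754 · 1076 · 1252 ≡ 1478 (mod 1489).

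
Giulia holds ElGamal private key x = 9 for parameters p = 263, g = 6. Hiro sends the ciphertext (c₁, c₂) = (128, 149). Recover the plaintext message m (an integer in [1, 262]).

Shared mask s = c₁^x mod p = 128^9 mod 263.
128^1 ≡ 128 (mod 263)
128^2 = (128^1)^2 ≡ 128^2 = 16384 ≡ 78 (mod 263)
128^4 = (128^2)^2 ≡ 78^2 = 6084 ≡ 35 (mod 263)
128^8 = (128^4)^2 ≡ 35^2 = 1225 ≡ 173 (mod 263)
128^9 = 128^8 · 128^1 ≡ 173 · 128 ≡ 52 (mod 263).
So s = 52; s⁻¹ ≡ 86 (mod 263).
m = c₂ · s⁻¹ mod 263 = 149 · 86 mod 263 = 190.

190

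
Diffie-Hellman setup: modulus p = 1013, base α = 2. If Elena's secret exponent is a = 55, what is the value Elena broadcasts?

Public value = 2^55 (mod 1013).
2^1 ≡ 2 (mod 1013)
2^2 = (2^1)^2 ≡ 2^2 = 4 ≡ 4 (mod 1013)
2^4 = (2^2)^2 ≡ 4^2 = 16 ≡ 16 (mod 1013)
2^8 = (2^4)^2 ≡ 16^2 = 256 ≡ 256 (mod 1013)
2^16 = (2^8)^2 ≡ 256^2 = 65536 ≡ 704 (mod 1013)
2^32 = (2^16)^2 ≡ 704^2 = 495616 ≡ 259 (mod 1013)
2^55 = 2^32 · 2^16 · 2^4 · 2^2 · 2^1 ≡ 259 · 704 · 16 · 4 · 2 ≡ 501 (mod 1013).

501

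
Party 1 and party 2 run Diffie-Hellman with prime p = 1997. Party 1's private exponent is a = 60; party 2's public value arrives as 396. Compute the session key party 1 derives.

1675

Shared key K = 396^60 mod 1997.
396^1 ≡ 396 (mod 1997)
396^2 = (396^1)^2 ≡ 396^2 = 156816 ≡ 1050 (mod 1997)
396^4 = (396^2)^2 ≡ 1050^2 = 1102500 ≡ 156 (mod 1997)
396^8 = (396^4)^2 ≡ 156^2 = 24336 ≡ 372 (mod 1997)
396^16 = (396^8)^2 ≡ 372^2 = 138384 ≡ 591 (mod 1997)
396^32 = (396^16)^2 ≡ 591^2 = 349281 ≡ 1803 (mod 1997)
396^60 = 396^32 · 396^16 · 396^8 · 396^4 ≡ 1803 · 591 · 372 · 156 ≡ 1675 (mod 1997).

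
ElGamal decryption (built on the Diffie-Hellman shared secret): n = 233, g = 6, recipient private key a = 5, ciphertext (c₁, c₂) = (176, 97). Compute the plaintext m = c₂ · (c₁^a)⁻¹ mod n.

25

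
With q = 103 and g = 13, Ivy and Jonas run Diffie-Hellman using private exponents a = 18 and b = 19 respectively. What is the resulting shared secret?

66

Ivy sends A = g^a mod q = 13^18 mod 103.
13^1 ≡ 13 (mod 103)
13^2 = (13^1)^2 ≡ 13^2 = 169 ≡ 66 (mod 103)
13^4 = (13^2)^2 ≡ 66^2 = 4356 ≡ 30 (mod 103)
13^8 = (13^4)^2 ≡ 30^2 = 900 ≡ 76 (mod 103)
13^16 = (13^8)^2 ≡ 76^2 = 5776 ≡ 8 (mod 103)
13^18 = 13^16 · 13^2 ≡ 8 · 66 ≡ 13 (mod 103).
So A = 13. Jonas then computes K = A^b mod q = 13^19 mod 103.
13^1 ≡ 13 (mod 103)
13^2 = (13^1)^2 ≡ 13^2 = 169 ≡ 66 (mod 103)
13^4 = (13^2)^2 ≡ 66^2 = 4356 ≡ 30 (mod 103)
13^8 = (13^4)^2 ≡ 30^2 = 900 ≡ 76 (mod 103)
13^16 = (13^8)^2 ≡ 76^2 = 5776 ≡ 8 (mod 103)
13^19 = 13^16 · 13^2 · 13^1 ≡ 8 · 66 · 13 ≡ 66 (mod 103).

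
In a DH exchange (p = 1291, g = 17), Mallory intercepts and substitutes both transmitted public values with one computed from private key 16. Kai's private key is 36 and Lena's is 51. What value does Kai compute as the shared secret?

Kai receives Mallory's public value M = 17^16 mod 1291 instead of the honest one.
17^1 ≡ 17 (mod 1291)
17^2 = (17^1)^2 ≡ 17^2 = 289 ≡ 289 (mod 1291)
17^4 = (17^2)^2 ≡ 289^2 = 83521 ≡ 897 (mod 1291)
17^8 = (17^4)^2 ≡ 897^2 = 804609 ≡ 316 (mod 1291)
17^16 = (17^8)^2 ≡ 316^2 = 99856 ≡ 449 (mod 1291)
So M = 449. Kai computes K = M^36 mod 1291.
449^1 ≡ 449 (mod 1291)
449^2 = (449^1)^2 ≡ 449^2 = 201601 ≡ 205 (mod 1291)
449^4 = (449^2)^2 ≡ 205^2 = 42025 ≡ 713 (mod 1291)
449^8 = (449^4)^2 ≡ 713^2 = 508369 ≡ 1006 (mod 1291)
449^16 = (449^8)^2 ≡ 1006^2 = 1012036 ≡ 1183 (mod 1291)
449^32 = (449^16)^2 ≡ 1183^2 = 1399489 ≡ 45 (mod 1291)
449^36 = 449^32 · 449^4 ≡ 45 · 713 ≡ 1101 (mod 1291).

1101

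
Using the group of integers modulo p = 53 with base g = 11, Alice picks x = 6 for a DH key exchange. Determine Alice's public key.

36

Public value = 11^6 (mod 53).
11^1 ≡ 11 (mod 53)
11^2 = (11^1)^2 ≡ 11^2 = 121 ≡ 15 (mod 53)
11^4 = (11^2)^2 ≡ 15^2 = 225 ≡ 13 (mod 53)
11^6 = 11^4 · 11^2 ≡ 13 · 15 ≡ 36 (mod 53).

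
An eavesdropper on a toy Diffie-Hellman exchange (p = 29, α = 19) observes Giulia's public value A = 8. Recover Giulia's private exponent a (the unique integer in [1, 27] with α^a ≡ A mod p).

Try successive powers of 19 modulo 29:
19^1 ≡ 19
19^2 ≡ 13
19^3 ≡ 15
19^4 ≡ 24
19^5 ≡ 21
19^6 ≡ 22
19^7 ≡ 12
19^8 ≡ 25
19^9 ≡ 11
19^10 ≡ 6
19^11 ≡ 27
19^12 ≡ 20
19^13 ≡ 3
19^14 ≡ 28
19^15 ≡ 10
19^16 ≡ 16
19^17 ≡ 14
19^18 ≡ 5
19^19 ≡ 8
Found: a = 19.

19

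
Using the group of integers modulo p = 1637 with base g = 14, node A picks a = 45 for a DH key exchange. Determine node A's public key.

1270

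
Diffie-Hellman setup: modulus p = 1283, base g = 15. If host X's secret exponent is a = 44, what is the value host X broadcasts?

Public value = 15^44 mod 1283.
15^1 ≡ 15 (mod 1283)
15^2 = (15^1)^2 ≡ 15^2 = 225 ≡ 225 (mod 1283)
15^4 = (15^2)^2 ≡ 225^2 = 50625 ≡ 588 (mod 1283)
15^8 = (15^4)^2 ≡ 588^2 = 345744 ≡ 617 (mod 1283)
15^16 = (15^8)^2 ≡ 617^2 = 380689 ≡ 921 (mod 1283)
15^32 = (15^16)^2 ≡ 921^2 = 848241 ≡ 178 (mod 1283)
15^44 = 15^32 · 15^8 · 15^4 ≡ 178 · 617 · 588 ≡ 449 (mod 1283).

449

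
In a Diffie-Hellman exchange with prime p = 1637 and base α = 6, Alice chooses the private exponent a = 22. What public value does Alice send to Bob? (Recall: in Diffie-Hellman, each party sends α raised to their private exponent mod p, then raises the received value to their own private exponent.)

Public value = 6^22 mod 1637.
6^1 ≡ 6 (mod 1637)
6^2 = (6^1)^2 ≡ 6^2 = 36 ≡ 36 (mod 1637)
6^4 = (6^2)^2 ≡ 36^2 = 1296 ≡ 1296 (mod 1637)
6^8 = (6^4)^2 ≡ 1296^2 = 1679616 ≡ 54 (mod 1637)
6^16 = (6^8)^2 ≡ 54^2 = 2916 ≡ 1279 (mod 1637)
6^22 = 6^16 · 6^4 · 6^2 ≡ 1279 · 1296 · 36 ≡ 1100 (mod 1637).

1100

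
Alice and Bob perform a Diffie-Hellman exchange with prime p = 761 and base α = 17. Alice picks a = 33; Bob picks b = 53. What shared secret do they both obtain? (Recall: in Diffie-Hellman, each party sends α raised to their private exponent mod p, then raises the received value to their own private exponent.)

573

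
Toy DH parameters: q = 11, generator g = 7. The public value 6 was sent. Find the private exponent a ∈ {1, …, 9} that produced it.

7

Try successive powers of 7 modulo 11:
7^1 ≡ 7
7^2 ≡ 5
7^3 ≡ 2
7^4 ≡ 3
7^5 ≡ 10
7^6 ≡ 4
7^7 ≡ 6
Found: a = 7.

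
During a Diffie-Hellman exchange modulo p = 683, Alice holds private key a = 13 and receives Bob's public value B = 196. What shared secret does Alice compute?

158

Shared key K = 196^13 mod 683.
196^1 ≡ 196 (mod 683)
196^2 = (196^1)^2 ≡ 196^2 = 38416 ≡ 168 (mod 683)
196^4 = (196^2)^2 ≡ 168^2 = 28224 ≡ 221 (mod 683)
196^8 = (196^4)^2 ≡ 221^2 = 48841 ≡ 348 (mod 683)
196^13 = 196^8 · 196^4 · 196^1 ≡ 348 · 221 · 196 ≡ 158 (mod 683).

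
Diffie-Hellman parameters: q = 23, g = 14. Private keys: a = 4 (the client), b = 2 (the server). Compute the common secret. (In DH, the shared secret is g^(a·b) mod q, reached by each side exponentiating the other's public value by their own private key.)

13

The client sends A = g^a mod q = 14^4 mod 23.
14^1 ≡ 14 (mod 23)
14^2 = (14^1)^2 ≡ 14^2 = 196 ≡ 12 (mod 23)
14^4 = (14^2)^2 ≡ 12^2 = 144 ≡ 6 (mod 23)
So A = 6. The server then computes K = A^b mod q = 6^2 mod 23.
6^1 ≡ 6 (mod 23)
6^2 = (6^1)^2 ≡ 6^2 = 36 ≡ 13 (mod 23)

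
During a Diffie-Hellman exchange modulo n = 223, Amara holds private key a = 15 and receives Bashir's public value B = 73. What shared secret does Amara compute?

Shared key K = 73^15 mod 223.
73^1 ≡ 73 (mod 223)
73^2 = (73^1)^2 ≡ 73^2 = 5329 ≡ 200 (mod 223)
73^4 = (73^2)^2 ≡ 200^2 = 40000 ≡ 83 (mod 223)
73^8 = (73^4)^2 ≡ 83^2 = 6889 ≡ 199 (mod 223)
73^15 = 73^8 · 73^4 · 73^2 · 73^1 ≡ 199 · 83 · 200 · 73 ≡ 14 (mod 223).

14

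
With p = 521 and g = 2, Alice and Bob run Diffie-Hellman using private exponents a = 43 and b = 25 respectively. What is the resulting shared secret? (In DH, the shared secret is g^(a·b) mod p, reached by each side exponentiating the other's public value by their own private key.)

415

Bob sends B = g^b mod p = 2^25 mod 521.
2^1 ≡ 2 (mod 521)
2^2 = (2^1)^2 ≡ 2^2 = 4 ≡ 4 (mod 521)
2^4 = (2^2)^2 ≡ 4^2 = 16 ≡ 16 (mod 521)
2^8 = (2^4)^2 ≡ 16^2 = 256 ≡ 256 (mod 521)
2^16 = (2^8)^2 ≡ 256^2 = 65536 ≡ 411 (mod 521)
2^25 = 2^16 · 2^8 · 2^1 ≡ 411 · 256 · 2 ≡ 469 (mod 521).
So B = 469. Alice then computes K = B^a mod p = 469^43 mod 521.
469^1 ≡ 469 (mod 521)
469^2 = (469^1)^2 ≡ 469^2 = 219961 ≡ 99 (mod 521)
469^4 = (469^2)^2 ≡ 99^2 = 9801 ≡ 423 (mod 521)
469^8 = (469^4)^2 ≡ 423^2 = 178929 ≡ 226 (mod 521)
469^16 = (469^8)^2 ≡ 226^2 = 51076 ≡ 18 (mod 521)
469^32 = (469^16)^2 ≡ 18^2 = 324 ≡ 324 (mod 521)
469^43 = 469^32 · 469^8 · 469^2 · 469^1 ≡ 324 · 226 · 99 · 469 ≡ 415 (mod 521).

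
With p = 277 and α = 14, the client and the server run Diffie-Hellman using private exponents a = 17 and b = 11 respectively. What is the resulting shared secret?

272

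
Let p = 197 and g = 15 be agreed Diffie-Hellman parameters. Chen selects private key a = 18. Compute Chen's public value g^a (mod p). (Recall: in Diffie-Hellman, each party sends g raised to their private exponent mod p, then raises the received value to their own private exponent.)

76

Public value = 15^18 (mod 197).
15^1 ≡ 15 (mod 197)
15^2 = (15^1)^2 ≡ 15^2 = 225 ≡ 28 (mod 197)
15^4 = (15^2)^2 ≡ 28^2 = 784 ≡ 193 (mod 197)
15^8 = (15^4)^2 ≡ 193^2 = 37249 ≡ 16 (mod 197)
15^16 = (15^8)^2 ≡ 16^2 = 256 ≡ 59 (mod 197)
15^18 = 15^16 · 15^2 ≡ 59 · 28 ≡ 76 (mod 197).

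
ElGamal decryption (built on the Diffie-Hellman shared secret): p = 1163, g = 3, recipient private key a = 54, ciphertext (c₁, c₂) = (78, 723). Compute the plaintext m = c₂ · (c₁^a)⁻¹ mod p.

Shared mask s = c₁^a mod p = 78^54 mod 1163.
78^1 ≡ 78 (mod 1163)
78^2 = (78^1)^2 ≡ 78^2 = 6084 ≡ 269 (mod 1163)
78^4 = (78^2)^2 ≡ 269^2 = 72361 ≡ 255 (mod 1163)
78^8 = (78^4)^2 ≡ 255^2 = 65025 ≡ 1060 (mod 1163)
78^16 = (78^8)^2 ≡ 1060^2 = 1123600 ≡ 142 (mod 1163)
78^32 = (78^16)^2 ≡ 142^2 = 20164 ≡ 393 (mod 1163)
78^54 = 78^32 · 78^16 · 78^4 · 78^2 ≡ 393 · 142 · 255 · 269 ≡ 396 (mod 1163).
So s = 396; s⁻¹ ≡ 884 (mod 1163).
m = c₂ · s⁻¹ mod 1163 = 723 · 884 mod 1163 = 645.

645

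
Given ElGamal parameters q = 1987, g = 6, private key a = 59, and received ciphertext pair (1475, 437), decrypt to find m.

1582

Shared mask s = c₁^a mod q = 1475^59 mod 1987.
1475^1 ≡ 1475 (mod 1987)
1475^2 = (1475^1)^2 ≡ 1475^2 = 2175625 ≡ 1847 (mod 1987)
1475^4 = (1475^2)^2 ≡ 1847^2 = 3411409 ≡ 1717 (mod 1987)
1475^8 = (1475^4)^2 ≡ 1717^2 = 2948089 ≡ 1368 (mod 1987)
1475^16 = (1475^8)^2 ≡ 1368^2 = 1871424 ≡ 1657 (mod 1987)
1475^32 = (1475^16)^2 ≡ 1657^2 = 2745649 ≡ 1602 (mod 1987)
1475^59 = 1475^32 · 1475^16 · 1475^8 · 1475^2 · 1475^1 ≡ 1602 · 1657 · 1368 · 1847 · 1475 ≡ 936 (mod 1987).
So s = 936; s⁻¹ ≡ 622 (mod 1987).
m = c₂ · s⁻¹ mod 1987 = 437 · 622 mod 1987 = 1582.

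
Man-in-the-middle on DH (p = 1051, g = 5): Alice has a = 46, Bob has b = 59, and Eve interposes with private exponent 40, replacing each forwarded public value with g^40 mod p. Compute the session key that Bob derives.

Bob receives Eve's public value M = 5^40 mod 1051 instead of the honest one.
5^1 ≡ 5 (mod 1051)
5^2 = (5^1)^2 ≡ 5^2 = 25 ≡ 25 (mod 1051)
5^4 = (5^2)^2 ≡ 25^2 = 625 ≡ 625 (mod 1051)
5^8 = (5^4)^2 ≡ 625^2 = 390625 ≡ 704 (mod 1051)
5^16 = (5^8)^2 ≡ 704^2 = 495616 ≡ 595 (mod 1051)
5^32 = (5^16)^2 ≡ 595^2 = 354025 ≡ 889 (mod 1051)
5^40 = 5^32 · 5^8 ≡ 889 · 704 ≡ 511 (mod 1051).
So M = 511. Bob computes K = M^59 mod 1051.
511^1 ≡ 511 (mod 1051)
511^2 = (511^1)^2 ≡ 511^2 = 261121 ≡ 473 (mod 1051)
511^4 = (511^2)^2 ≡ 473^2 = 223729 ≡ 917 (mod 1051)
511^8 = (511^4)^2 ≡ 917^2 = 840889 ≡ 89 (mod 1051)
511^16 = (511^8)^2 ≡ 89^2 = 7921 ≡ 564 (mod 1051)
511^32 = (511^16)^2 ≡ 564^2 = 318096 ≡ 694 (mod 1051)
511^59 = 511^32 · 511^16 · 511^8 · 511^2 · 511^1 ≡ 694 · 564 · 89 · 473 · 511 ≡ 884 (mod 1051).

884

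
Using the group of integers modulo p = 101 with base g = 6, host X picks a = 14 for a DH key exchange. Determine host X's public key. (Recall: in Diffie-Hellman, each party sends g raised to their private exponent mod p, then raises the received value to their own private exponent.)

Public value = 6^14 (mod 101).
6^1 ≡ 6 (mod 101)
6^2 = (6^1)^2 ≡ 6^2 = 36 ≡ 36 (mod 101)
6^4 = (6^2)^2 ≡ 36^2 = 1296 ≡ 84 (mod 101)
6^8 = (6^4)^2 ≡ 84^2 = 7056 ≡ 87 (mod 101)
6^14 = 6^8 · 6^4 · 6^2 ≡ 87 · 84 · 36 ≡ 84 (mod 101).

84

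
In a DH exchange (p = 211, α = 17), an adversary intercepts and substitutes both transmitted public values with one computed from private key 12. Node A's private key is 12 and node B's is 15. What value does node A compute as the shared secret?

143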